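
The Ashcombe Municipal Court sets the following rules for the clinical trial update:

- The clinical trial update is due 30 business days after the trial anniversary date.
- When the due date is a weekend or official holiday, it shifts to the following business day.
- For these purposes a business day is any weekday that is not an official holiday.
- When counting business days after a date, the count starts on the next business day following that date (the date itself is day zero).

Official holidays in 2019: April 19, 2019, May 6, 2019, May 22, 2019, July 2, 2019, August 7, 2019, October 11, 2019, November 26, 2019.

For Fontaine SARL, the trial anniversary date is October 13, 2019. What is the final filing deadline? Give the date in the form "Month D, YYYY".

November 22, 2019

Starting the day after October 13, 2019 and counting 30 business days lands on November 22, 2019.
Since November 22, 2019 is a Friday and not a holiday, the date is unchanged.
So the filing is due November 22, 2019.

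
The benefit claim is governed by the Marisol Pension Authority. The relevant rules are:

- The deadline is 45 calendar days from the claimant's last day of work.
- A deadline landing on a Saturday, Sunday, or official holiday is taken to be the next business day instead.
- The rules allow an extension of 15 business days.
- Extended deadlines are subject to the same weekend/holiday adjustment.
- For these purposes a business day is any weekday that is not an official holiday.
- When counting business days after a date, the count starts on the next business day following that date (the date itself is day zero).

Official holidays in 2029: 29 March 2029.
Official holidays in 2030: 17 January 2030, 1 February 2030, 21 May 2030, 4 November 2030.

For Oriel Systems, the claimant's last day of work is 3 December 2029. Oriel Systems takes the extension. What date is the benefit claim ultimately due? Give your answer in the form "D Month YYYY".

Trigger date 3 December 2029 + 45 calendar days = 17 January 2030.
17 January 2030 falls on a listed holiday. Rolling to the next business day gives 18 January 2030, a Friday.
Counting 15 further business days from 18 January 2030 reaches 11 February 2030.
11 February 2030 falls on a Monday, which is a business day, so no adjustment is needed.
Deadline: 11 February 2030.

11 February 2030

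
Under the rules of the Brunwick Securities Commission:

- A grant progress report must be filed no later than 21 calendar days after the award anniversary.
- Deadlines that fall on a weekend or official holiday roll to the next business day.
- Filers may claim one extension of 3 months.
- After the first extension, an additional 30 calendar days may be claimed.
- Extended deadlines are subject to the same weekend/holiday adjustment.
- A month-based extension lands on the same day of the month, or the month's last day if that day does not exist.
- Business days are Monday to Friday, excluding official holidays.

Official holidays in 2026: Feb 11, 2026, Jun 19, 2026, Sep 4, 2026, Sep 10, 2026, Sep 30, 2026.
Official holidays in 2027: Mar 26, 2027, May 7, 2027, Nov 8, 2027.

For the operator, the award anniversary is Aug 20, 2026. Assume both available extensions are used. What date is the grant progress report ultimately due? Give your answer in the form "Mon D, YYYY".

Jan 11, 2027

Adding 21 calendar days to Aug 20, 2026 gives Sep 10, 2026.
Sep 10, 2026 falls on a listed holiday. Rolling to the next business day gives Sep 11, 2026, a Friday.
Applying the 3 months extension: 3 months after Sep 11, 2026 is Dec 11, 2026.
Dec 11, 2026 falls on a Friday, which is a business day, so no adjustment is needed.
Applying the 30-calendar-day extension: Dec 11, 2026 + 30 days = Jan 10, 2027.
Jan 10, 2027 is a Sunday; the next business day is Jan 11, 2027 (Monday).
Deadline: Jan 11, 2027.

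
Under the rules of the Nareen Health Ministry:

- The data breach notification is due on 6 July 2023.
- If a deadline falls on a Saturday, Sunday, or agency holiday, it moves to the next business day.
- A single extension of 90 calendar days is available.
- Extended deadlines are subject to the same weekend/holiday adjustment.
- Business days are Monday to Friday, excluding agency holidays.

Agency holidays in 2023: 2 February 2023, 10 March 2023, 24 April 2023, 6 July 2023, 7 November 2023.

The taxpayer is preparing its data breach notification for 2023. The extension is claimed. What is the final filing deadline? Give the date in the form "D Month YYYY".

5 October 2023

The stated deadline is 6 July 2023.
Because 6 July 2023 is a listed holiday, the deadline becomes 7 July 2023 (Friday).
With the 90-day extension, 7 July 2023 becomes 5 October 2023.
Since 5 October 2023 is a Thursday and not a holiday, the date is unchanged.
The final due date is 5 October 2023.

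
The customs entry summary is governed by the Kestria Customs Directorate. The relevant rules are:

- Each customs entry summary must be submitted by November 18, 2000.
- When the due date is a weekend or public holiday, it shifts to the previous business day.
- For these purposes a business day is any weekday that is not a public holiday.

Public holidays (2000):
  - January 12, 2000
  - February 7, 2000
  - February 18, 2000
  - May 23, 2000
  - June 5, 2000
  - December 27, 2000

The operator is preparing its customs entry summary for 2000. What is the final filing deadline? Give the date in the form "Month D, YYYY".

November 17, 2000

The statutory due date is November 18, 2000.
November 18, 2000 falls on a Saturday. Rolling to the preceding business day gives November 17, 2000, a Friday.
Final deadline: November 17, 2000.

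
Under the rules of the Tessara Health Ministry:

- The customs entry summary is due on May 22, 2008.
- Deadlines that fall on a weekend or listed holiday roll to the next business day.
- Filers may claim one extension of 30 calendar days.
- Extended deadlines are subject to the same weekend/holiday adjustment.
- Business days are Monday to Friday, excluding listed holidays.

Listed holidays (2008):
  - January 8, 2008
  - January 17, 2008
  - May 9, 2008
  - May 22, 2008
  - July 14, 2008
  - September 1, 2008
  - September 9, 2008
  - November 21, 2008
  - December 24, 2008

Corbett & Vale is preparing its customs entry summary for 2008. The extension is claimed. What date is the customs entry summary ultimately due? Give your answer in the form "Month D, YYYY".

June 23, 2008

The statutory due date is May 22, 2008.
Because May 22, 2008 is a listed holiday, the deadline becomes May 23, 2008 (Friday).
The 30-calendar-day extension moves the deadline from May 23, 2008 to June 22, 2008.
Because June 22, 2008 is a Sunday, the deadline becomes June 23, 2008 (Monday).
So the filing is due June 23, 2008.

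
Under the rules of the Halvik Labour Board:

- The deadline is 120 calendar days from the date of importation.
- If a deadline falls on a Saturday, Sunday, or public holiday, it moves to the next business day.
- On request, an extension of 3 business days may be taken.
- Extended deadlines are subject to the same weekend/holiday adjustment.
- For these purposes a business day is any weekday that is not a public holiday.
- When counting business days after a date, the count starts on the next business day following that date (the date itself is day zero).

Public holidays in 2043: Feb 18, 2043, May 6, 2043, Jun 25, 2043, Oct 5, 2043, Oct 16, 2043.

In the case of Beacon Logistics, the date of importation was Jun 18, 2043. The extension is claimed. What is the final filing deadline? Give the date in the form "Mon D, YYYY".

From Jun 18, 2043, 120 calendar days later is Oct 16, 2043.
Oct 16, 2043 is a listed holiday, so it moves to the next business day, Oct 19, 2043 (Monday).
Applying the 3-business-day extension: 3 business days after Oct 19, 2043 is Oct 22, 2043.
Since Oct 22, 2043 is a Thursday and not a holiday, the date is unchanged.
The final due date is Oct 22, 2043.

Oct 22, 2043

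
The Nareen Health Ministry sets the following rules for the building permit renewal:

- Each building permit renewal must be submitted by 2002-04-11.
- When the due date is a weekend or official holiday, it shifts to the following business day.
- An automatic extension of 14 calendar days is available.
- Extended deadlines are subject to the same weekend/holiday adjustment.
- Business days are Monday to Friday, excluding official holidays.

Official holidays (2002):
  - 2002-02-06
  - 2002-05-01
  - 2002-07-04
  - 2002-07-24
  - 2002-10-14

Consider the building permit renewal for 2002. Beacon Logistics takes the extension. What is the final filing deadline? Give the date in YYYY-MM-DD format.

Start from the fixed due date, 2002-04-11.
2002-04-11 is a Thursday and not a listed holiday, so it stands.
The 14-calendar-day extension moves the deadline from 2002-04-11 to 2002-04-25.
2002-04-25 falls on a Thursday, which is a business day, so no adjustment is needed.
Final deadline: 2002-04-25.

2002-04-25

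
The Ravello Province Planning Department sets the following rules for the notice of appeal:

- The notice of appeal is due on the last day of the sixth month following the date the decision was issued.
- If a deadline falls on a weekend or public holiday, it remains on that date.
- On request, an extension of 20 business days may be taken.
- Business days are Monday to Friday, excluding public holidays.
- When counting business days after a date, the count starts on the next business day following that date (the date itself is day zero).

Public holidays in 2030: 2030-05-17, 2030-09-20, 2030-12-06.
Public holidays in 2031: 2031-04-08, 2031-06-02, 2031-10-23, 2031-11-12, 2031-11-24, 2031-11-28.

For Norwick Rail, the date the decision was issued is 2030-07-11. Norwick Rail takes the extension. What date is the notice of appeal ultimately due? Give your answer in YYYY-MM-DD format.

2031-02-28

6 months after 2030-07-11 is January 2031; that month ends on 2031-01-31.
No adjustment is made for weekends or holidays, so 2031-01-31 stands.
Applying the 20-business-day extension: 20 business days after 2031-01-31 is 2031-02-28.
2031-02-28 falls on a Friday. The rules make no weekend/holiday allowance, so it remains 2031-02-28.
Final deadline: 2031-02-28.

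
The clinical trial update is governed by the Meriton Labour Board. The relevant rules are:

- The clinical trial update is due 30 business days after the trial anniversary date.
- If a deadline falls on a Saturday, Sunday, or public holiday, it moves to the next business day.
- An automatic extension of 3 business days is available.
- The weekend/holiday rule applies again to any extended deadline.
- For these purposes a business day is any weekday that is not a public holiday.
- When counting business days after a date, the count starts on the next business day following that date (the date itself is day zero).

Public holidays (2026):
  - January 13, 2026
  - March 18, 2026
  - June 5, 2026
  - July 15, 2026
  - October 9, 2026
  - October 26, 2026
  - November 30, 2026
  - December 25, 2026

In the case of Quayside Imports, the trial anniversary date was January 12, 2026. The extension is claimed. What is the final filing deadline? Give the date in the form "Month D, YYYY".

30 business days after January 12, 2026, excluding weekends and holidays, is February 24, 2026.
February 24, 2026 is a Tuesday and not a listed holiday, so it stands.
Counting 3 further business days from February 24, 2026 reaches February 27, 2026.
February 27, 2026 falls on a Friday, which is a business day, so no adjustment is needed.
So the filing is due February 27, 2026.

February 27, 2026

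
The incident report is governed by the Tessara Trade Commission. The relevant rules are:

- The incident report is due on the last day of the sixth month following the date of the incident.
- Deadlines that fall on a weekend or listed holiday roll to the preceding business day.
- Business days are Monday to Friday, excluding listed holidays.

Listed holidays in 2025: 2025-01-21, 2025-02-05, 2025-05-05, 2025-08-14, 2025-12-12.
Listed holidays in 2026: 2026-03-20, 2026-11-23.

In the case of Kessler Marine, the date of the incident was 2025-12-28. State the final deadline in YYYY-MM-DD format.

2026-06-30

The sixth month after 2025-12-28 is June 2026, whose last day is 2026-06-30.
2026-06-30 falls on a Tuesday, which is a business day, so no adjustment is needed.
So the filing is due 2026-06-30.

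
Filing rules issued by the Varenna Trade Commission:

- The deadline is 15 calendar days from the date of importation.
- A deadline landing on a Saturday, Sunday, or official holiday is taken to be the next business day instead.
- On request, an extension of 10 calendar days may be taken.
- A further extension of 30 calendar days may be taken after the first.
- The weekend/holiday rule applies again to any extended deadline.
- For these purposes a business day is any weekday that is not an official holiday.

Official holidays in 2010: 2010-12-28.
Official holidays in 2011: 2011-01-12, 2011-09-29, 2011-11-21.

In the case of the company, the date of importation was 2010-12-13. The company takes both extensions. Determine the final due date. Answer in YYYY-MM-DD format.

2011-02-09

From 2010-12-13, 15 calendar days later is 2010-12-28.
Because 2010-12-28 is a listed holiday, the deadline becomes 2010-12-29 (Wednesday).
Applying the 10-calendar-day extension: 2010-12-29 + 10 days = 2011-01-08.
2011-01-08 falls on a Saturday. Rolling to the next business day gives 2011-01-10, a Monday.
With the 30-day extension, 2011-01-10 becomes 2011-02-09.
2011-02-09 falls on a Wednesday, which is a business day, so no adjustment is needed.
So the filing is due 2011-02-09.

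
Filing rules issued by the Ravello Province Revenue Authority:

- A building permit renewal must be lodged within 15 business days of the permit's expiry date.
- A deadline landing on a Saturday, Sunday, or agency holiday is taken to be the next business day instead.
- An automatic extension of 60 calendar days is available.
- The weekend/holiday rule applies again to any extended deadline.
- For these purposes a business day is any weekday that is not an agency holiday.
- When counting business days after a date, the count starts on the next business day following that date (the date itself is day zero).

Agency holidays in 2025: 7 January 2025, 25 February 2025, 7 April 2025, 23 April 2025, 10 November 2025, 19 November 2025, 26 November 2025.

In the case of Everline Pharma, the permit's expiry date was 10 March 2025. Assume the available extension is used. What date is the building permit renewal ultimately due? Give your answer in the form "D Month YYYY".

15 business days after 10 March 2025, excluding weekends and holidays, is 31 March 2025.
Since 31 March 2025 is a Monday and not a holiday, the date is unchanged.
Applying the 60-calendar-day extension: 31 March 2025 + 60 days = 30 May 2025.
Since 30 May 2025 is a Friday and not a holiday, the date is unchanged.
Final deadline: 30 May 2025.

30 May 2025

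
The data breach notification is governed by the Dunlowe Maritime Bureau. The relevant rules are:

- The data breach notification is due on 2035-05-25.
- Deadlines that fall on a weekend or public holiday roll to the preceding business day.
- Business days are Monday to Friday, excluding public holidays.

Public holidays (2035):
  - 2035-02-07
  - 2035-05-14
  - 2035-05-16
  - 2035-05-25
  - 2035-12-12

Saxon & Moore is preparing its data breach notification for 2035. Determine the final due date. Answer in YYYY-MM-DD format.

The statutory due date is 2035-05-25.
2035-05-25 is a listed holiday; the preceding business day is 2035-05-24 (Thursday).
The final due date is 2035-05-24.

2035-05-24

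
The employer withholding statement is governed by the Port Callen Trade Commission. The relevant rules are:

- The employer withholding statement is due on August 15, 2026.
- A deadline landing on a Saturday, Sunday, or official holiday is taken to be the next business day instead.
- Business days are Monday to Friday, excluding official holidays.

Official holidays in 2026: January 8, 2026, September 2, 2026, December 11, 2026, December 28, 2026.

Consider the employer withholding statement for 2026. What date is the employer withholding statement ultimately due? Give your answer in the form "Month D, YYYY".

The stated deadline is August 15, 2026.
August 15, 2026 falls on a Saturday. Rolling to the next business day gives August 17, 2026, a Monday.
Final deadline: August 17, 2026.

August 17, 2026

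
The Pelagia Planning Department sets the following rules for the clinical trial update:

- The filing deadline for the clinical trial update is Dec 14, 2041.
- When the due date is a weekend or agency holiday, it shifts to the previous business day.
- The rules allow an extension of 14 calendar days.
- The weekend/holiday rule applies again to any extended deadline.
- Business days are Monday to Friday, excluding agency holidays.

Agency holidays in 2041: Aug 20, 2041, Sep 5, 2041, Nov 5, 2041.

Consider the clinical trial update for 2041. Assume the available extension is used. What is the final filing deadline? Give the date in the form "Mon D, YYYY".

Start from the fixed due date, Dec 14, 2041.
Dec 14, 2041 is a Saturday; the preceding business day is Dec 13, 2041 (Friday).
The 14-calendar-day extension moves the deadline from Dec 13, 2041 to Dec 27, 2041.
Dec 27, 2041 (Friday) is already a business day.
The final due date is Dec 27, 2041.

Dec 27, 2041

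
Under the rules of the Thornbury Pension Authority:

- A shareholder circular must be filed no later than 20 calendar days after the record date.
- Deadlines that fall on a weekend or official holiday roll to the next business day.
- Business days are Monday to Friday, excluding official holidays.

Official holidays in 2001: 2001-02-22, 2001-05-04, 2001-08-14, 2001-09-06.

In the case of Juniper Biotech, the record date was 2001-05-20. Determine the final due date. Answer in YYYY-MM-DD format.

2001-06-11

Trigger date 2001-05-20 + 20 calendar days = 2001-06-09.
2001-06-09 is a Saturday; the next business day is 2001-06-11 (Monday).
Deadline: 2001-06-11.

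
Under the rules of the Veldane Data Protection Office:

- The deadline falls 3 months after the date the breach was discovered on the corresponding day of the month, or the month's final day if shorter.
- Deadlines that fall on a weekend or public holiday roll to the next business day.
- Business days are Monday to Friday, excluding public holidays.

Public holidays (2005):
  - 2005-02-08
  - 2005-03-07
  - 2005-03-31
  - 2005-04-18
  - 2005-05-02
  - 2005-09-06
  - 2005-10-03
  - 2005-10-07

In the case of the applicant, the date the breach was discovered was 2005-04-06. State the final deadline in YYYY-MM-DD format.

2005-07-06

Moving 3 months forward from 2005-04-06 on the corresponding day gives 2005-07-06.
Since 2005-07-06 is a Wednesday and not a holiday, the date is unchanged.
Final deadline: 2005-07-06.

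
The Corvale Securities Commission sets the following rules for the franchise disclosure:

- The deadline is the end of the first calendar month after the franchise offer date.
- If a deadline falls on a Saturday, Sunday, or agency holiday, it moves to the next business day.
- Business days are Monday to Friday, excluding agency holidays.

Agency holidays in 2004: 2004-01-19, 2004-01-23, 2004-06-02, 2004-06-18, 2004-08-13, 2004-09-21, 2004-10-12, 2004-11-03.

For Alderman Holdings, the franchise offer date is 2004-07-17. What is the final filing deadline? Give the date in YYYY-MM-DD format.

2004-08-31

1 month after 2004-07-17 falls in August 2004; the last day of that month is 2004-08-31.
2004-08-31 falls on a Tuesday, which is a business day, so no adjustment is needed.
Deadline: 2004-08-31.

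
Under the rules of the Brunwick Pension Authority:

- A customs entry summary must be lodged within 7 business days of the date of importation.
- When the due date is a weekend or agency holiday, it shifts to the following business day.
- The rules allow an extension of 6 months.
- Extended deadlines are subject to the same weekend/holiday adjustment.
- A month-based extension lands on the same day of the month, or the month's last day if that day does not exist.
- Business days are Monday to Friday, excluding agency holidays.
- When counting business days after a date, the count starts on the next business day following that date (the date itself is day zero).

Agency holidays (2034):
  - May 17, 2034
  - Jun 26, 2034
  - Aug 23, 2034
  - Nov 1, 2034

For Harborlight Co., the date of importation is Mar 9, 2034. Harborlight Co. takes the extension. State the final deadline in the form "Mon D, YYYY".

Sep 20, 2034

Starting the day after Mar 9, 2034 and counting 7 business days lands on Mar 20, 2034.
Since Mar 20, 2034 is a Monday and not a holiday, the date is unchanged.
Add 6 months to Mar 20, 2034: Sep 20, 2034.
Sep 20, 2034 falls on a Wednesday, which is a business day, so no adjustment is needed.
Deadline: Sep 20, 2034.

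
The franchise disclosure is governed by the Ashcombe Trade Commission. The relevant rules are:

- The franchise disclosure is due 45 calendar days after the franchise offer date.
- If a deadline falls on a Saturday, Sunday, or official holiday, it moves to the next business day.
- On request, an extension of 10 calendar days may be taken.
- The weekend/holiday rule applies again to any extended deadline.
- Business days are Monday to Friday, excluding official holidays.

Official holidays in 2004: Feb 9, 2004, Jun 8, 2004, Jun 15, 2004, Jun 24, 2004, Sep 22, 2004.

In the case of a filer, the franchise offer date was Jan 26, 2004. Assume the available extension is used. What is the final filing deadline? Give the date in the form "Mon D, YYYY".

Mar 22, 2004

45 calendar days after Jan 26, 2004 is Mar 11, 2004.
Mar 11, 2004 (Thursday) is already a business day.
The 10-calendar-day extension moves the deadline from Mar 11, 2004 to Mar 21, 2004.
Because Mar 21, 2004 is a Sunday, the deadline becomes Mar 22, 2004 (Monday).
The final due date is Mar 22, 2004.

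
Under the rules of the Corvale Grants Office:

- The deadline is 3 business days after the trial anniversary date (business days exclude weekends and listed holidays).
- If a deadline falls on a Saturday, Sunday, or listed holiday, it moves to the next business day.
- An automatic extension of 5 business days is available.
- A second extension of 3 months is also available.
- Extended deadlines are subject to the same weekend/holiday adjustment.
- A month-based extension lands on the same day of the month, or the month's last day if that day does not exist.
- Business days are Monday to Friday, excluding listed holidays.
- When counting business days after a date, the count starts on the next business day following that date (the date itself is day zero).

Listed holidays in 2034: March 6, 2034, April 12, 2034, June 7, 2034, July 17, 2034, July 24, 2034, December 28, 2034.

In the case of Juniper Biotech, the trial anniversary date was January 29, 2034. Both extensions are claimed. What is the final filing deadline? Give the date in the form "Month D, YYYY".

May 8, 2034

Counting 3 business days after January 29, 2034 (skipping weekends and listed holidays) reaches February 1, 2034.
February 1, 2034 is a Wednesday and not a listed holiday, so it stands.
The 5-business-day extension runs from February 1, 2034 to February 8, 2034.
February 8, 2034 falls on a Wednesday, which is a business day, so no adjustment is needed.
The 3 months extension carries February 8, 2034 to May 8, 2034.
May 8, 2034 falls on a Monday, which is a business day, so no adjustment is needed.
Final deadline: May 8, 2034.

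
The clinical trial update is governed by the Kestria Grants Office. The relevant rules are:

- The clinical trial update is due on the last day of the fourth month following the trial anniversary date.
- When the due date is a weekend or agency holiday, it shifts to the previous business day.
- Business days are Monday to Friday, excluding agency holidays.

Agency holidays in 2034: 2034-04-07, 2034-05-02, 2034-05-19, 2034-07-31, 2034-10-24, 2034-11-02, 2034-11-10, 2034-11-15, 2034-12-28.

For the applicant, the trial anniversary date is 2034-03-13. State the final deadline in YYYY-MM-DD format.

The fourth month after 2034-03-13 is July 2034, whose last day is 2034-07-31.
Because 2034-07-31 is a listed holiday, the deadline becomes 2034-07-28 (Friday).
Final deadline: 2034-07-28.

2034-07-28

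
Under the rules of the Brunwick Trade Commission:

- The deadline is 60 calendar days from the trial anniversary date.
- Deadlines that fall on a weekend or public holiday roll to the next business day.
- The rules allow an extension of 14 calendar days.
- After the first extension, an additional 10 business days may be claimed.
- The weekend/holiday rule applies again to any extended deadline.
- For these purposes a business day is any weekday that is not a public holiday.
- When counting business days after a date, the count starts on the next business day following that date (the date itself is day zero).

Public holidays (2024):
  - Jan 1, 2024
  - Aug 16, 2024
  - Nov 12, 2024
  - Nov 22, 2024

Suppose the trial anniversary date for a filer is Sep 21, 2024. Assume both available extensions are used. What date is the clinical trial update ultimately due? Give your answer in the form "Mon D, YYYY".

From Sep 21, 2024, 60 calendar days later is Nov 20, 2024.
Nov 20, 2024 falls on a Wednesday, which is a business day, so no adjustment is needed.
The 14-calendar-day extension moves the deadline from Nov 20, 2024 to Dec 4, 2024.
Dec 4, 2024 falls on a Wednesday, which is a business day, so no adjustment is needed.
Counting 10 further business days from Dec 4, 2024 reaches Dec 18, 2024.
Dec 18, 2024 falls on a Wednesday, which is a business day, so no adjustment is needed.
So the filing is due Dec 18, 2024.

Dec 18, 2024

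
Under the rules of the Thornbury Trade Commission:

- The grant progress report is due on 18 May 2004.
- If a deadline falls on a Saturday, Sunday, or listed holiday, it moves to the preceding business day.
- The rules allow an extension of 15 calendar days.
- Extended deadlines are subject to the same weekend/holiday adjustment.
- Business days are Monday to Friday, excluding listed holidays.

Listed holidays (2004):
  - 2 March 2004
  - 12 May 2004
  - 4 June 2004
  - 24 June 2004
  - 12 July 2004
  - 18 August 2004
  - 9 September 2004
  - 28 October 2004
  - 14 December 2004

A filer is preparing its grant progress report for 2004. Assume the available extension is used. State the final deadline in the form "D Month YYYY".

The statutory due date is 18 May 2004.
18 May 2004 is a Tuesday and not a listed holiday, so it stands.
Add the 15 calendar-day extension to 18 May 2004: 2 June 2004.
2 June 2004 (Wednesday) is already a business day.
So the filing is due 2 June 2004.

2 June 2004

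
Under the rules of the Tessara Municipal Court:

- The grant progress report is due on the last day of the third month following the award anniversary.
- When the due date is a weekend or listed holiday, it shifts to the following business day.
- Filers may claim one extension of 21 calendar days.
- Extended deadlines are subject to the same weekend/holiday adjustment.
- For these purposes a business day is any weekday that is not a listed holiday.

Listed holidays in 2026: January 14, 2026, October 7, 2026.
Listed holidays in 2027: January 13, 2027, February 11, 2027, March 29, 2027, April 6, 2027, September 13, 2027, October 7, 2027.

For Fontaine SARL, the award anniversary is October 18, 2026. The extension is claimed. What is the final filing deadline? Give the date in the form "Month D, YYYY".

The third month after October 18, 2026 is January 2027, whose last day is January 31, 2027.
Because January 31, 2027 is a Sunday, the deadline becomes February 1, 2027 (Monday).
Add the 21 calendar-day extension to February 1, 2027: February 22, 2027.
Since February 22, 2027 is a Monday and not a holiday, the date is unchanged.
Deadline: February 22, 2027.

February 22, 2027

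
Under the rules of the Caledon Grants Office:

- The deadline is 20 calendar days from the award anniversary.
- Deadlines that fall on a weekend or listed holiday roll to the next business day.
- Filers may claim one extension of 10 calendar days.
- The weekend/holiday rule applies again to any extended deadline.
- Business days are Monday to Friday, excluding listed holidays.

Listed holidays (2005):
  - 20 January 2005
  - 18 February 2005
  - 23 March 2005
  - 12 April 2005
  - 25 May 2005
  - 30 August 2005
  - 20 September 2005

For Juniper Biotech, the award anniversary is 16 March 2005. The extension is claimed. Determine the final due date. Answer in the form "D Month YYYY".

Adding 20 calendar days to 16 March 2005 gives 5 April 2005.
5 April 2005 falls on a Tuesday, which is a business day, so no adjustment is needed.
Applying the 10-calendar-day extension: 5 April 2005 + 10 days = 15 April 2005.
15 April 2005 falls on a Friday, which is a business day, so no adjustment is needed.
Final deadline: 15 April 2005.

15 April 2005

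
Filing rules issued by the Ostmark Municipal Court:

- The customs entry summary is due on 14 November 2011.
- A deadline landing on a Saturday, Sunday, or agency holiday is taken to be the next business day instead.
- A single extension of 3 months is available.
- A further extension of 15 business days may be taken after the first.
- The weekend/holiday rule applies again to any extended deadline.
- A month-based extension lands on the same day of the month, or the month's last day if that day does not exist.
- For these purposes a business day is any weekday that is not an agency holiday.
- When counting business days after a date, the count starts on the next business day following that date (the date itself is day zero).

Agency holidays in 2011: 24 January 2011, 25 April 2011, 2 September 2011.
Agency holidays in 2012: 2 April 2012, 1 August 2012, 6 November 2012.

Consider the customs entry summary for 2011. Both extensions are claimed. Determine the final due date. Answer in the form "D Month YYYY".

The statutory due date is 14 November 2011.
14 November 2011 is a Monday and not a listed holiday, so it stands.
Applying the 3 months extension: 3 months after 14 November 2011 is 14 February 2012.
Since 14 February 2012 is a Tuesday and not a holiday, the date is unchanged.
Counting 15 further business days from 14 February 2012 reaches 6 March 2012.
6 March 2012 falls on a Tuesday, which is a business day, so no adjustment is needed.
Final deadline: 6 March 2012.

6 March 2012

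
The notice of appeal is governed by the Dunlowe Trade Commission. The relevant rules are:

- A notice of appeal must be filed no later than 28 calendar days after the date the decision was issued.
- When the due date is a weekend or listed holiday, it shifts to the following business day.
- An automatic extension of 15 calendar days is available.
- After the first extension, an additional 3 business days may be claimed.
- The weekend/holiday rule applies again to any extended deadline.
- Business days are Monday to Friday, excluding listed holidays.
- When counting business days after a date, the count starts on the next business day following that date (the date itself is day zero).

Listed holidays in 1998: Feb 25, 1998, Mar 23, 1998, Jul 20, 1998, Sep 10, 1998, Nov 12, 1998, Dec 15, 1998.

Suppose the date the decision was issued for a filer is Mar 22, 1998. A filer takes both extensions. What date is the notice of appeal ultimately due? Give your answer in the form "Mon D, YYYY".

Trigger date Mar 22, 1998 + 28 calendar days = Apr 19, 1998.
Apr 19, 1998 is a Sunday, so it moves to the next business day, Apr 20, 1998 (Monday).
The 15-calendar-day extension moves the deadline from Apr 20, 1998 to May 5, 1998.
May 5, 1998 is a Tuesday and not a listed holiday, so it stands.
Counting 3 further business days from May 5, 1998 reaches May 8, 1998.
May 8, 1998 (Friday) is already a business day.
Deadline: May 8, 1998.

May 8, 1998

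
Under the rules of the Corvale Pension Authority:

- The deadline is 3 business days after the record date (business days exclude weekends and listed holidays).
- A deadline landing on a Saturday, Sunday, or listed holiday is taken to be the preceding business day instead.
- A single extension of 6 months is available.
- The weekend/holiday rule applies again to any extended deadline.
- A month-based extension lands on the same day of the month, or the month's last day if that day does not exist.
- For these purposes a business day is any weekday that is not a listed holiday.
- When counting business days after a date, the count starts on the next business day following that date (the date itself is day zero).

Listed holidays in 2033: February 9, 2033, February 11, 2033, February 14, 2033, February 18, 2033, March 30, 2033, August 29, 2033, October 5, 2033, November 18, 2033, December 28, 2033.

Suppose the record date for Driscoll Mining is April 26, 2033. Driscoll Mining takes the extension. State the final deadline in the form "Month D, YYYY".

October 28, 2033

Counting 3 business days after April 26, 2033 (skipping weekends and listed holidays) reaches April 29, 2033.
Since April 29, 2033 is a Friday and not a holiday, the date is unchanged.
Applying the 6 months extension: 6 months after April 29, 2033 is October 29, 2033.
Because October 29, 2033 is a Saturday, the deadline becomes October 28, 2033 (Friday).
The final due date is October 28, 2033.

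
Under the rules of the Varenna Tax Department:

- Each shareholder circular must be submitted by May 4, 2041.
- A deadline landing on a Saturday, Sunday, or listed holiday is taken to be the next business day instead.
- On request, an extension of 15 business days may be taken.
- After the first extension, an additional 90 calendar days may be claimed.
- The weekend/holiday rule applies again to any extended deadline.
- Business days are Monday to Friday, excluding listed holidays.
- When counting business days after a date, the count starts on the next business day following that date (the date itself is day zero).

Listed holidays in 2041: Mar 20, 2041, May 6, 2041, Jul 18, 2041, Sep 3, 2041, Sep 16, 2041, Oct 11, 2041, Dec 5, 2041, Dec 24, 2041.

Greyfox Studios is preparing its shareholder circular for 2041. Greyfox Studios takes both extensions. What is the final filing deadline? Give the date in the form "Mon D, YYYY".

Aug 26, 2041

Start from the fixed due date, May 4, 2041.
Because May 4, 2041 is a Saturday, the deadline becomes May 7, 2041 (Tuesday).
Applying the 15-business-day extension: 15 business days after May 7, 2041 is May 28, 2041.
May 28, 2041 is a Tuesday and not a listed holiday, so it stands.
Add the 90 calendar-day extension to May 28, 2041: Aug 26, 2041.
Aug 26, 2041 (Monday) is already a business day.
Deadline: Aug 26, 2041.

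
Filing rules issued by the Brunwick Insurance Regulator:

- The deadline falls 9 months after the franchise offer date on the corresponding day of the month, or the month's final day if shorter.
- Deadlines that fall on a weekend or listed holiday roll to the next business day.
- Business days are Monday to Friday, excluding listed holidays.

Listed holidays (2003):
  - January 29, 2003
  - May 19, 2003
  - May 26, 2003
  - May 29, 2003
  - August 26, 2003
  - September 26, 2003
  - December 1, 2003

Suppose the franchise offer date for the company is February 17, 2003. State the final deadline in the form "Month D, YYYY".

November 17, 2003

9 months after February 17, 2003, on the same day of the month, is November 17, 2003.
November 17, 2003 falls on a Monday, which is a business day, so no adjustment is needed.
The final due date is November 17, 2003.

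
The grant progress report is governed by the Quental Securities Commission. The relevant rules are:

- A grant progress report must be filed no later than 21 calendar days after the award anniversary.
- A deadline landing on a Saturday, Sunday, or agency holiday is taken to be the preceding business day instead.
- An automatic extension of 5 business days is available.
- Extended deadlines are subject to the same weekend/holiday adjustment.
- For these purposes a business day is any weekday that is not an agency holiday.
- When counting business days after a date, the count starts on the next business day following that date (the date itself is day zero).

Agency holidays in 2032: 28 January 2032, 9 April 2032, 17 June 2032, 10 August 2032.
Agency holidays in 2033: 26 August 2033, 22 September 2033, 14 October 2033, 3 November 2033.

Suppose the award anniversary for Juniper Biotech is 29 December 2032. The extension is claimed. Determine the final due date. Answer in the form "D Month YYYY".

26 January 2033

From 29 December 2032, 21 calendar days later is 19 January 2033.
Since 19 January 2033 is a Wednesday and not a holiday, the date is unchanged.
Counting 5 further business days from 19 January 2033 reaches 26 January 2033.
26 January 2033 is a Wednesday and not a listed holiday, so it stands.
Final deadline: 26 January 2033.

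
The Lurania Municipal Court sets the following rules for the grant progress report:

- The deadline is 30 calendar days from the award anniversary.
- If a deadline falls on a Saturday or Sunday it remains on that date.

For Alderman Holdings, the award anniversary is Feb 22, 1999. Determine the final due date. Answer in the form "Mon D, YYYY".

Mar 24, 1999

30 calendar days after Feb 22, 1999 is Mar 24, 1999.
Mar 24, 1999 is a Wednesday; no weekend or holiday adjustment applies.
Final deadline: Mar 24, 1999.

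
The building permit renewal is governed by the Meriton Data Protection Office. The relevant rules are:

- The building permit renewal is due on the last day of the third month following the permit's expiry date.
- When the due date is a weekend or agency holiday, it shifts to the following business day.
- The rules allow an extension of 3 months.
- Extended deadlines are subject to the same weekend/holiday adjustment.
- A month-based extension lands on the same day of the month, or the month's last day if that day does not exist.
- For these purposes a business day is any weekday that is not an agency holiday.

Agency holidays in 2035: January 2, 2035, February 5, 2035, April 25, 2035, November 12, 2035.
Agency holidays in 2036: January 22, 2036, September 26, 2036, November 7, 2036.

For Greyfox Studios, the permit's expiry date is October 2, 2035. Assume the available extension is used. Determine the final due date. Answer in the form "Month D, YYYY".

April 30, 2036

3 months after October 2, 2035 falls in January 2036; the last day of that month is January 31, 2036.
January 31, 2036 is a Thursday and not a listed holiday, so it stands.
Applying the 3 months extension: 3 months after January 31, 2036 is April 30, 2036 (day 31 does not exist in April, so the month's last day is used).
April 30, 2036 falls on a Wednesday, which is a business day, so no adjustment is needed.
Deadline: April 30, 2036.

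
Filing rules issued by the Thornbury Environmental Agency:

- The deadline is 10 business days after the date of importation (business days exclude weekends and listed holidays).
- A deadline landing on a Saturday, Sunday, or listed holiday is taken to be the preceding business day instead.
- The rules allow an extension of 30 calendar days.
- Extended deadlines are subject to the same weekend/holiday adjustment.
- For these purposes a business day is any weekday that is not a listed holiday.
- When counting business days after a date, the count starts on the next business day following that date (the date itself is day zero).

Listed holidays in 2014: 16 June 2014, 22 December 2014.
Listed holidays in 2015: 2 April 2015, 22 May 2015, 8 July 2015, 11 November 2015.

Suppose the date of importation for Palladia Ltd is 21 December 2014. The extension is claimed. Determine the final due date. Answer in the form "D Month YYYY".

4 February 2015

Counting 10 business days after 21 December 2014 (skipping weekends and listed holidays) reaches 5 January 2015.
5 January 2015 falls on a Monday, which is a business day, so no adjustment is needed.
The 30-calendar-day extension moves the deadline from 5 January 2015 to 4 February 2015.
Since 4 February 2015 is a Wednesday and not a holiday, the date is unchanged.
Final deadline: 4 February 2015.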